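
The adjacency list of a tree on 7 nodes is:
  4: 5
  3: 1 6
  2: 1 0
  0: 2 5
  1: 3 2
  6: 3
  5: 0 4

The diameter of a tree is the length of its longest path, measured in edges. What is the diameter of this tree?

6

BFS from 4 reaches 6 last, at distance 6; BFS from 6 confirms no node is farther.
Path: 4 – 5 – 0 – 2 – 1 – 3 – 6.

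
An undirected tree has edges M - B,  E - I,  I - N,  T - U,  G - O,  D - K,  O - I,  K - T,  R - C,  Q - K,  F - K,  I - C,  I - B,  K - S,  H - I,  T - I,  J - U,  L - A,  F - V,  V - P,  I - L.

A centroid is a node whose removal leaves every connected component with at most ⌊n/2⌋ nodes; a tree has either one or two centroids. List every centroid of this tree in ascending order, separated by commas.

I

Removing I splits the tree into components of sizes 10, 2, 2, 2, 2, 1, 1, 1; the largest is 10 ≤ ⌊22/2⌋ = 11.
No neighbour of I does as well, so I is the unique centroid.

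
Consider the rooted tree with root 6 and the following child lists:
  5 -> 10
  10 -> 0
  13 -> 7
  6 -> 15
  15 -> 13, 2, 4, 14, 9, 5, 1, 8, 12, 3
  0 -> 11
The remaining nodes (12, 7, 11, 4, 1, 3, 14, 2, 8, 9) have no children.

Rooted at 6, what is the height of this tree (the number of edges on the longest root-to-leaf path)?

5

11 sits deepest: 6 – 15 – 5 – 10 – 0 – 11 — 5 edges from the root.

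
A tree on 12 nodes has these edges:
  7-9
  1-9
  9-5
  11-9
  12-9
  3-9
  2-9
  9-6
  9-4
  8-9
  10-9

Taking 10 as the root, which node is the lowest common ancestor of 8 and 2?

Path 8→root: 8 9 10; path 2→root: 2 9 10.
First common node: 9.

9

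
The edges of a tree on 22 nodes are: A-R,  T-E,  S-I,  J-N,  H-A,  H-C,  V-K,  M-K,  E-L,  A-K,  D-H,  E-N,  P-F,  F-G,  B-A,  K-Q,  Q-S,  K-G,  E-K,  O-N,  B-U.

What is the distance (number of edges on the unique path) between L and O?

Walking from L: L - E - N - O. Length 3.

3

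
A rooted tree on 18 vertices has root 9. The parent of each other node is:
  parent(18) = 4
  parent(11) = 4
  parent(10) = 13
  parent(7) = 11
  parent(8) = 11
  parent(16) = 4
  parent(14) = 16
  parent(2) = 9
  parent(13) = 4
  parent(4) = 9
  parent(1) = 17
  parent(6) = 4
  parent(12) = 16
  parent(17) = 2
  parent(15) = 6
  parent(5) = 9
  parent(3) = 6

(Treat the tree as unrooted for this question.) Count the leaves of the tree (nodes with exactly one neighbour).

10

The leaves are 1, 3, 5, 7, 8, 10, 12, 14, 15, 18.
That is 10 leaves.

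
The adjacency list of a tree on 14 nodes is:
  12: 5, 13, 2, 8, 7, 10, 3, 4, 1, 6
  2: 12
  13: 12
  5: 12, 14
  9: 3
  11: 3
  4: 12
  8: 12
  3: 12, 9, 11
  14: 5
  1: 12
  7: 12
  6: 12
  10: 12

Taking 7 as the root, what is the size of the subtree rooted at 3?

Descendants of 3 (including itself): 3, 11, 9. That's 3.

3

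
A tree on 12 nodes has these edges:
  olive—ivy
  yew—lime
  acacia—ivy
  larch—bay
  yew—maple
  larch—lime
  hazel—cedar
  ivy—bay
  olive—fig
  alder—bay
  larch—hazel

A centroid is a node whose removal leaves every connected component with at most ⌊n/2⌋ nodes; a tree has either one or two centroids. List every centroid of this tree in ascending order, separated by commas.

bay, larch

Removing bay splits the tree into components of sizes 6, 4, 1; the largest is 6 ≤ ⌊12/2⌋ = 6.
larch is adjacent to bay and is also a centroid (the largest component after removing it is likewise 6).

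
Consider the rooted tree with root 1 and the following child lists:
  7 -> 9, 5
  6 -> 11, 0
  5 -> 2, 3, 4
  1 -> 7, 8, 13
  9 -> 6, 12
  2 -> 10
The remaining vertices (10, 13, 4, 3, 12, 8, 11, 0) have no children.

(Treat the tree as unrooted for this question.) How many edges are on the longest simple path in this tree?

6

BFS from 0 reaches 10 last, at distance 6; BFS from 10 confirms no node is farther.
Path: 0-6-9-7-5-2-10.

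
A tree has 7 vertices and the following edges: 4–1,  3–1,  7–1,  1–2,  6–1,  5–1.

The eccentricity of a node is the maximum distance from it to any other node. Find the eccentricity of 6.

2

Distances from 6 peak at 2, attained at 4 (5, 7, 3, 2 also at distance 2).
6–1–4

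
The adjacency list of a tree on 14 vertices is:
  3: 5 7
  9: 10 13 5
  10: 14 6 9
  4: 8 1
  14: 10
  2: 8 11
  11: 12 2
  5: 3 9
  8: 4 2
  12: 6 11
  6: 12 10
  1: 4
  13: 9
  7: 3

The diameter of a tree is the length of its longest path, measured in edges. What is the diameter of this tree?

A longest path is 7 - 3 - 5 - 9 - 10 - 6 - 12 - 11 - 2 - 8 - 4 - 1, with 11 edges.

11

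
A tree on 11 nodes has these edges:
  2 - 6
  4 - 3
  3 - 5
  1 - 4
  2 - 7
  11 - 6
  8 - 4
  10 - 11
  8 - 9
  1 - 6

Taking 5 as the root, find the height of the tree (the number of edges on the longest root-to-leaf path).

The longest root-to-leaf path is 5-3-4-1-6-11-10 (6 edges).

6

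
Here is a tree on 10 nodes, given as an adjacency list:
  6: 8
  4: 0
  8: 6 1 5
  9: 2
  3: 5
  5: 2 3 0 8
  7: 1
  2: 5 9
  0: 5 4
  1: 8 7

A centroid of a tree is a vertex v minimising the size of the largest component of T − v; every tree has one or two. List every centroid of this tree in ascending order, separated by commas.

5

Removing 5 splits the tree into components of sizes 4, 2, 2, 1; the largest is 4 ≤ ⌊10/2⌋ = 5.
Every other node leaves some component of size > 5, so the centroid is unique.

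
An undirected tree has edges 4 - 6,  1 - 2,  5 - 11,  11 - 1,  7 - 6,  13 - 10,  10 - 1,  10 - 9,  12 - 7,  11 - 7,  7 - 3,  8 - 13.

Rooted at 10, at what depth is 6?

Path from 10 to 6: 10–1–11–7–6, which has 4 edges.

4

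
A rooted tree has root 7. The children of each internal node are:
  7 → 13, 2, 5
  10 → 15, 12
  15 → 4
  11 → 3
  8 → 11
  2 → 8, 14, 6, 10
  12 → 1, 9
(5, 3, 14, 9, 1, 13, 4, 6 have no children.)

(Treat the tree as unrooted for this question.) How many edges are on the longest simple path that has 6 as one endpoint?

4

Distances from 6 peak at 4, attained at 9 (3, 1, 4 also at distance 4).
6–2–10–12–9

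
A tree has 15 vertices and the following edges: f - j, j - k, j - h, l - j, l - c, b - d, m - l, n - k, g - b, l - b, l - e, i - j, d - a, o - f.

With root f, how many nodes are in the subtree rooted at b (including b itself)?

4

Descendants of b (including itself): b, d, g, a. That's 4.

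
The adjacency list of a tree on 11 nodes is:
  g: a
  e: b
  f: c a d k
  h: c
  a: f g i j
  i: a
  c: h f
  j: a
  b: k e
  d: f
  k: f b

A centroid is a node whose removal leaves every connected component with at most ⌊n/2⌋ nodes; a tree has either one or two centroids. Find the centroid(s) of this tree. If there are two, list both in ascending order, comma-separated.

If f is removed the pieces have sizes 4, 3, 2, 1, all ≤ ⌊11/2⌋ = 5.
No neighbour of f does as well, so f is the unique centroid.

f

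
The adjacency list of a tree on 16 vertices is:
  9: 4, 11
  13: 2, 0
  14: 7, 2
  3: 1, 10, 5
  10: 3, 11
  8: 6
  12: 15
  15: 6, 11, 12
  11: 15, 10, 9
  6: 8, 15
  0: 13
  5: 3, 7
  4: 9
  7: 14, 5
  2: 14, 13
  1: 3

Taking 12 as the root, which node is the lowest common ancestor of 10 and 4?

Ancestors of 10 (toward the root): 10, 11, 15, 12.
Ancestors of 4: 4, 9, 11, 15, 12.
The deepest node appearing in both lists is 11.

11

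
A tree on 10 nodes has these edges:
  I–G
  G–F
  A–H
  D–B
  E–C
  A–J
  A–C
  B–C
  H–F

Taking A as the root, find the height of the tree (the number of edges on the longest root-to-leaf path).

4

I sits deepest: A–H–F–G–I — 4 edges from the root.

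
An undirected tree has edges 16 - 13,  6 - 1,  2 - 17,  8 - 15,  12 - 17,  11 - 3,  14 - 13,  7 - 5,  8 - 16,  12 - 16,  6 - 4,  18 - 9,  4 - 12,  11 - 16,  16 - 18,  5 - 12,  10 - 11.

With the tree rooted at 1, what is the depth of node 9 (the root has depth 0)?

1 – 6 – 4 – 12 – 16 – 18 – 9 — 6 edges.

6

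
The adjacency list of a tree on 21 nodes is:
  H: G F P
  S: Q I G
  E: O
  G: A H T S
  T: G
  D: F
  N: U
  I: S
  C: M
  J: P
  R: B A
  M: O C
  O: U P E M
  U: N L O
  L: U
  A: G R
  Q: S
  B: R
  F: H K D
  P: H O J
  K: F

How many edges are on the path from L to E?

3

The path is L – U – O – E, which has 3 edges.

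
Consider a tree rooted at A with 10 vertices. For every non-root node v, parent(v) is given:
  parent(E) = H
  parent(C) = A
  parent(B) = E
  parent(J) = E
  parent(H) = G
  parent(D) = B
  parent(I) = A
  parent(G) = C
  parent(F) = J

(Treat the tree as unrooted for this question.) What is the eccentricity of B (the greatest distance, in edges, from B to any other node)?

Distances from B peak at 6, attained at I.
B-E-H-G-C-A-I

6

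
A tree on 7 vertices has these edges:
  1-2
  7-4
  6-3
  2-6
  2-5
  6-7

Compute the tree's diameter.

BFS from 4 reaches 5 last, at distance 4; BFS from 5 confirms no node is farther.
Path: 4-7-6-2-5.

4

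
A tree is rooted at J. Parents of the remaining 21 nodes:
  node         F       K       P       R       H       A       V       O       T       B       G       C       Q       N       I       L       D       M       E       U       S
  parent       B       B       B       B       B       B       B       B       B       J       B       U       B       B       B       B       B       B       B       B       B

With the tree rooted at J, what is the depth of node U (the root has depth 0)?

2

Path from J to U: J – B – U, which has 2 edges.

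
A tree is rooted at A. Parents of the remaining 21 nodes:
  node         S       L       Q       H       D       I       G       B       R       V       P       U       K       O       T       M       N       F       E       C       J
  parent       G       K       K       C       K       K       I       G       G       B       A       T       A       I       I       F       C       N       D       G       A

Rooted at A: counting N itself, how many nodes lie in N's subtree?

3

The subtree rooted at N contains: N, F, M — 3 nodes.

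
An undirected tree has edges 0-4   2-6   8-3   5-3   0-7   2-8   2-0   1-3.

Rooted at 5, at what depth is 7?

5–3–8–2–0–7 — 5 edges.

5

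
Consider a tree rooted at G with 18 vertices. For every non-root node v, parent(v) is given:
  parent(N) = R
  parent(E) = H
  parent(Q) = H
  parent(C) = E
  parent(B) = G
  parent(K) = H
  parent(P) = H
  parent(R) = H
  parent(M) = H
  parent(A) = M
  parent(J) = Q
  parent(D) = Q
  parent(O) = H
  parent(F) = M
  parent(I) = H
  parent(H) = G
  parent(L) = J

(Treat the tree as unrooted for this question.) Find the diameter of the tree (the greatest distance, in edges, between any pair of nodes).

A longest path is L - J - Q - H - G - B, with 5 edges.

5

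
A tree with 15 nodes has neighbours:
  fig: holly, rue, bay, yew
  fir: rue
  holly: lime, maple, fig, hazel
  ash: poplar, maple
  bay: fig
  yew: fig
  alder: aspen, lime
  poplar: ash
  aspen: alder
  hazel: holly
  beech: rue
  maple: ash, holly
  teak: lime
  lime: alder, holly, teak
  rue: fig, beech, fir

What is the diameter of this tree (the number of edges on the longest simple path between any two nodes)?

6

BFS from poplar reaches fir last, at distance 6; BFS from fir confirms no node is farther.
Path: poplar-ash-maple-holly-fig-rue-fir.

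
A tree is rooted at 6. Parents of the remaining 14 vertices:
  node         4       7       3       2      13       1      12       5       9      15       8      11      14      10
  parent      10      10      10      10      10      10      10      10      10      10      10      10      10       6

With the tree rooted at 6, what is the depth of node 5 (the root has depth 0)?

2

Climbing from 5 to the root: 5 → 10 → 6. That's 2 steps.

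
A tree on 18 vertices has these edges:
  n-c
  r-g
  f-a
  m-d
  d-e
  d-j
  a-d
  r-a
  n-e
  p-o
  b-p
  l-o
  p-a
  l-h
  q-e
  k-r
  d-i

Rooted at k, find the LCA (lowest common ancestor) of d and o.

d's ancestor chain is d, a, r, k and o's is o, p, a, r, k; they first meet at a.

a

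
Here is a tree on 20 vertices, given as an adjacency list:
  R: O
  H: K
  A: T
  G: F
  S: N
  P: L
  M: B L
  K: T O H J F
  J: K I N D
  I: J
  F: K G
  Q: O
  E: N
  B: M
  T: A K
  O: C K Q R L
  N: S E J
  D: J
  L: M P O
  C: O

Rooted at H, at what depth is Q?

Climbing from Q to the root: Q – O – K – H. That's 3 steps.

3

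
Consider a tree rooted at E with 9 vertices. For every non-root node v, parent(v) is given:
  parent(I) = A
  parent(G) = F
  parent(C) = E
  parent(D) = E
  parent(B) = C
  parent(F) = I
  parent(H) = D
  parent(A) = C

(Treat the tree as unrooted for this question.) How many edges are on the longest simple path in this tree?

Starting from H, a farthest node is G at distance 7.
One longest path: H - D - E - C - A - I - F - G.
So the diameter is 7.

7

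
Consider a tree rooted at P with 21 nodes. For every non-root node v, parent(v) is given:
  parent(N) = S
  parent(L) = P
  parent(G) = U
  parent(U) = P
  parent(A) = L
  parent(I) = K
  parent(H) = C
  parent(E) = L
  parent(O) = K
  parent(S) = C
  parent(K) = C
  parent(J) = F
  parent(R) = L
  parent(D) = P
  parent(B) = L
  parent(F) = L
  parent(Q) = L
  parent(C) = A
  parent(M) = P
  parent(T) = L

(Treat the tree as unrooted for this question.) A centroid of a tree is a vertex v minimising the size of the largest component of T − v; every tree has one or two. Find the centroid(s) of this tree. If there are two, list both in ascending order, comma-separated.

L

Delete L: the remaining components have sizes 8, 5, 2, 1, 1, 1, 1, 1. Max 8 ≤ 10, so L is a centroid.
Every other node leaves some component of size > 10, so the centroid is unique.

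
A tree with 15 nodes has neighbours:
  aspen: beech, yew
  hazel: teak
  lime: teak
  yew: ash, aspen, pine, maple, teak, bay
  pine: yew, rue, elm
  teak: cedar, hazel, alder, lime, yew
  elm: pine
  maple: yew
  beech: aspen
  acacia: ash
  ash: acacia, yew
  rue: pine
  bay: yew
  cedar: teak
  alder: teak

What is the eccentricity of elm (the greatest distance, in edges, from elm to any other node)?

The node farthest from elm is lime (beech, cedar, alder, acacia, hazel also at distance 4), via elm-pine-yew-teak-lime — 4 edges.

4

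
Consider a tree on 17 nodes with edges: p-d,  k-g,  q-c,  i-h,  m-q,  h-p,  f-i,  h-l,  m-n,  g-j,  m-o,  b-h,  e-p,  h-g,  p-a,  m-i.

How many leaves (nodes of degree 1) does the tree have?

Degree-1 nodes: a, b, c, d, e, f, j, k, l, n, o — 11 of them.

11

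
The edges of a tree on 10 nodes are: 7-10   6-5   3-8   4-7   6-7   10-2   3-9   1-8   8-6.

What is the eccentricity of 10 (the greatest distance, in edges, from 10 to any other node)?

Distances from 10 peak at 5, attained at 9.
10 – 7 – 6 – 8 – 3 – 9

5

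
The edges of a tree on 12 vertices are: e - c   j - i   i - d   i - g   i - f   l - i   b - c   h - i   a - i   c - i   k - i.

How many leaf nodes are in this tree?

The leaves are a, b, d, e, f, g, h, j, k, l.
That is 10 leaves.

10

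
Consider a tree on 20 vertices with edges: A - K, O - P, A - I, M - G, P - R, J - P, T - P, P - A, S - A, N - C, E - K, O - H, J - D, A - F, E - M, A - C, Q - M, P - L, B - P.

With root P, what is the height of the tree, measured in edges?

5

The longest root-to-leaf path is P – A – K – E – M – G (5 edges).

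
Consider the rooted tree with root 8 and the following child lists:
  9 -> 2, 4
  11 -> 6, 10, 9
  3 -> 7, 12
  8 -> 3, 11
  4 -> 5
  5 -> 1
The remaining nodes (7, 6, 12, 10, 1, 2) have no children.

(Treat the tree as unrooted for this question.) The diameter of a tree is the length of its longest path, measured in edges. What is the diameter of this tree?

7

A longest path is 12 – 3 – 8 – 11 – 9 – 4 – 5 – 1, with 7 edges.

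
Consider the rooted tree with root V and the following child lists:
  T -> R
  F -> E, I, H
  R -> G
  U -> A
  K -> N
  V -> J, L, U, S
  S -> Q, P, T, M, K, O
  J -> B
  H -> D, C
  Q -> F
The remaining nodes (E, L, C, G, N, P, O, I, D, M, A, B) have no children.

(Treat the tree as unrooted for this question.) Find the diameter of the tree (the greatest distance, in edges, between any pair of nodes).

A longest path is A–U–V–S–Q–F–H–C, with 7 edges.

7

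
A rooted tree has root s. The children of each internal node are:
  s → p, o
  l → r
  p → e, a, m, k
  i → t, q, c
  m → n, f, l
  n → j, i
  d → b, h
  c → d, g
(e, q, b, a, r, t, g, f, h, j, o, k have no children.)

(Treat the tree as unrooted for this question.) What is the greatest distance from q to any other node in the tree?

A farthest node from q is o.
The path q-i-n-m-p-s-o has 6 edges.

6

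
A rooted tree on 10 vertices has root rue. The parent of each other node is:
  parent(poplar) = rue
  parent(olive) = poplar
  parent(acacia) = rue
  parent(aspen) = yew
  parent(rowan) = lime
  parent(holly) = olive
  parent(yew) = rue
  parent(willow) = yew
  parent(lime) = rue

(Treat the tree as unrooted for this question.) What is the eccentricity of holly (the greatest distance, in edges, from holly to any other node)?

5

Distances from holly peak at 5, attained at willow (aspen, rowan also at distance 5).
holly–olive–poplar–rue–yew–willow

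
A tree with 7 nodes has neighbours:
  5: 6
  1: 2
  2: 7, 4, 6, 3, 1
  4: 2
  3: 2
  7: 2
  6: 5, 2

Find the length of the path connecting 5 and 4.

3

5–6–2–4: 3 edges.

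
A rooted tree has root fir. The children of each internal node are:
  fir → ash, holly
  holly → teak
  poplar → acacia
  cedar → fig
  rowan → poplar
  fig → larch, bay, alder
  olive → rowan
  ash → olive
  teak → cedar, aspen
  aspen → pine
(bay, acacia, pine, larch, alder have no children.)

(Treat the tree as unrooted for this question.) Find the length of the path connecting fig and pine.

The path is fig - cedar - teak - aspen - pine, which has 4 edges.

4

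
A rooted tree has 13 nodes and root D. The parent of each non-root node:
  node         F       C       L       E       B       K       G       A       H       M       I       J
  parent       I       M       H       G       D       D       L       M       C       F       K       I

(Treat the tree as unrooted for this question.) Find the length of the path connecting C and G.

3

Walking from C: C – H – L – G. Length 3.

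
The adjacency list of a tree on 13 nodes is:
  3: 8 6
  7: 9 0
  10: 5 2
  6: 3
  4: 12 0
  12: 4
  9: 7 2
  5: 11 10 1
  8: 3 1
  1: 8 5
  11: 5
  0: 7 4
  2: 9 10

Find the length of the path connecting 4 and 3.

9

4 - 0 - 7 - 9 - 2 - 10 - 5 - 1 - 8 - 3: 9 edges.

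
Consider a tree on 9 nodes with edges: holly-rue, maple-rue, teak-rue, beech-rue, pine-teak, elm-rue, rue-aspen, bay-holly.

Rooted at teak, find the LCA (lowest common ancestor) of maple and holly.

rue

Path maple→root: maple rue teak; path holly→root: holly rue teak.
First common node: rue.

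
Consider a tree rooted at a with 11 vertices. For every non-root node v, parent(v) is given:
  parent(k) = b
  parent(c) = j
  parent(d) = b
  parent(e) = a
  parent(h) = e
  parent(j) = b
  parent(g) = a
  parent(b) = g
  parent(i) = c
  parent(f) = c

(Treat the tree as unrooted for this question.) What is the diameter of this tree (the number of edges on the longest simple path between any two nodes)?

BFS from i reaches h last, at distance 7; BFS from h confirms no node is farther.
Path: i–c–j–b–g–a–e–h.

7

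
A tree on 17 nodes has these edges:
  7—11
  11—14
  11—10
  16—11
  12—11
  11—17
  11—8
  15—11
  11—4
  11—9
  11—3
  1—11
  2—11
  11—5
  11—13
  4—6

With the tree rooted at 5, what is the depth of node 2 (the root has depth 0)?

Path from 5 to 2: 5 – 11 – 2, which has 2 edges.

2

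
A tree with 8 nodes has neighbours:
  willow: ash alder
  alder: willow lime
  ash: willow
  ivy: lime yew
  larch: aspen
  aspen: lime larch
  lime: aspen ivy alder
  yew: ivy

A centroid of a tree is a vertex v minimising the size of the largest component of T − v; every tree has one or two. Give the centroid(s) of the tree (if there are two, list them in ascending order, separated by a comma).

Delete lime: the remaining components have sizes 3, 2, 2. Max 3 ≤ 4, so lime is a centroid.
Every other node leaves some component of size > 4, so the centroid is unique.

lime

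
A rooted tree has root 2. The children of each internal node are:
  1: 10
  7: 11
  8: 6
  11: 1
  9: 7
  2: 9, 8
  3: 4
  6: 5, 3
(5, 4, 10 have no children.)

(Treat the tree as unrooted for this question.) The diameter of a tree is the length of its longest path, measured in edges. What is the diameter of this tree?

9

BFS from 4 reaches 10 last, at distance 9; BFS from 10 confirms no node is farther.
Path: 4–3–6–8–2–9–7–11–1–10.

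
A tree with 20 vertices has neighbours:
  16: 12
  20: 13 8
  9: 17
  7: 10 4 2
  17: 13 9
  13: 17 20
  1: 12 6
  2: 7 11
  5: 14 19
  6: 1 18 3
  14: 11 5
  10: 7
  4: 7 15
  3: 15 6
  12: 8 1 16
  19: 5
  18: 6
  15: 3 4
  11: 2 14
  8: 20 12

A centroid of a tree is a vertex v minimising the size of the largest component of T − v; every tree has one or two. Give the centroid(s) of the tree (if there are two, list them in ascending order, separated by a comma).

If 3 is removed the pieces have sizes 10, 9, all ≤ ⌊20/2⌋ = 10.
6 is adjacent to 3 and is also a centroid (the largest component after removing it is likewise 10).

3, 6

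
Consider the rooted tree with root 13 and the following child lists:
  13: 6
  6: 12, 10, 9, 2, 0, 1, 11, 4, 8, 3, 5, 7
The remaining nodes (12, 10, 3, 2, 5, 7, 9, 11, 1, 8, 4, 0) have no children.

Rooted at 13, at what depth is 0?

Path from 13 to 0: 13 → 6 → 0, which has 2 edges.

2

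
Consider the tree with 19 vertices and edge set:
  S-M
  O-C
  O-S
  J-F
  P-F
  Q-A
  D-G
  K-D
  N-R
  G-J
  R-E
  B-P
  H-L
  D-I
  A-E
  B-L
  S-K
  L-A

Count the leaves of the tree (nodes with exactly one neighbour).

The leaves are C, H, I, M, N, Q.
That is 6 leaves.

6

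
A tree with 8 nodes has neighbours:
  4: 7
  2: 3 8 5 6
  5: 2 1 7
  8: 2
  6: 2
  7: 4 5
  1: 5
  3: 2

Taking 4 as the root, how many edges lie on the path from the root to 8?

4

4 → 7 → 5 → 2 → 8 — 4 edges.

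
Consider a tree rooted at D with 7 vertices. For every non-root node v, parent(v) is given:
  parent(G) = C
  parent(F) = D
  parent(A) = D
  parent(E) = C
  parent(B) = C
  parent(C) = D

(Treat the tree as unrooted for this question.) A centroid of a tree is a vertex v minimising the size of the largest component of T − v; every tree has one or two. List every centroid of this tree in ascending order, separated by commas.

Removing C splits the tree into components of sizes 3, 1, 1, 1; the largest is 3 ≤ ⌊7/2⌋ = 3.
No neighbour of C does as well, so C is the unique centroid.

C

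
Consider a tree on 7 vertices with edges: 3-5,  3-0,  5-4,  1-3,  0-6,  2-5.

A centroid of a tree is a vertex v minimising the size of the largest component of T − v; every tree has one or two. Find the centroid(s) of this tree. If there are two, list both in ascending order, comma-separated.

If 3 is removed the pieces have sizes 3, 2, 1, all ≤ ⌊7/2⌋ = 3.
No neighbour of 3 does as well, so 3 is the unique centroid.

3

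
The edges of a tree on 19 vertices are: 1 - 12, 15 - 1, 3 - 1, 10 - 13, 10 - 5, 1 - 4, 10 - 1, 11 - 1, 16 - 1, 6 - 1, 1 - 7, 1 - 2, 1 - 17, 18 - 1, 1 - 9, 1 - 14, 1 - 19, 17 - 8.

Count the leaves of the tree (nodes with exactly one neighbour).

The leaves are 2, 3, 4, 5, 6, 7, 8, 9, 11, 12, 13, 14, 15, 16, 18, 19.
That is 16 leaves.

16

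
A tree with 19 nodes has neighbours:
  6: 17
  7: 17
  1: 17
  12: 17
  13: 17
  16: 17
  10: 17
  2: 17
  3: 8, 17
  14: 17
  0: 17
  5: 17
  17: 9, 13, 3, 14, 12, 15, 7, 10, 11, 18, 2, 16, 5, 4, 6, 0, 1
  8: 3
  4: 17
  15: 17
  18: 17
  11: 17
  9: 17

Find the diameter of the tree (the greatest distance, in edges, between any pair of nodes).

A longest path is 8 – 3 – 17 – 15, with 3 edges.

3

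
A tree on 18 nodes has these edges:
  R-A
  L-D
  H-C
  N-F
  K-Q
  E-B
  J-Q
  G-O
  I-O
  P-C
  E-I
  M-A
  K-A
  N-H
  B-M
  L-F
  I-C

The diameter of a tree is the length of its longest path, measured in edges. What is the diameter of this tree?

13

BFS from D reaches J last, at distance 13; BFS from J confirms no node is farther.
Path: D–L–F–N–H–C–I–E–B–M–A–K–Q–J.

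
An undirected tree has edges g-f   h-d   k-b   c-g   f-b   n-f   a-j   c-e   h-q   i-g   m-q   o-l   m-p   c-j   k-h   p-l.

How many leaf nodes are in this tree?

6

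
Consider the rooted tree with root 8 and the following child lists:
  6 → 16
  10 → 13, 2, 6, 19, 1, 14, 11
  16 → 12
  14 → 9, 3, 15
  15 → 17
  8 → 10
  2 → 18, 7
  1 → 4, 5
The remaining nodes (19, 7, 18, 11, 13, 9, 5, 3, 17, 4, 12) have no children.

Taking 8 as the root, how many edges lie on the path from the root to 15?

3

Climbing from 15 to the root: 15 → 14 → 10 → 8. That's 3 steps.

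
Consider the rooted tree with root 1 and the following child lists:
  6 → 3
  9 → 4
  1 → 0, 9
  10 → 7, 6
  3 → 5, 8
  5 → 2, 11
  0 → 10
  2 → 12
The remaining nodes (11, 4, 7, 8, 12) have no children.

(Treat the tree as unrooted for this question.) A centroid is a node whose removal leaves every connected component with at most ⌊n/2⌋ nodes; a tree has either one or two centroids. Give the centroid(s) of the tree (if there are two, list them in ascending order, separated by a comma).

If 6 is removed the pieces have sizes 6, 6, all ≤ ⌊13/2⌋ = 6.
No neighbour of 6 does as well, so 6 is the unique centroid.

6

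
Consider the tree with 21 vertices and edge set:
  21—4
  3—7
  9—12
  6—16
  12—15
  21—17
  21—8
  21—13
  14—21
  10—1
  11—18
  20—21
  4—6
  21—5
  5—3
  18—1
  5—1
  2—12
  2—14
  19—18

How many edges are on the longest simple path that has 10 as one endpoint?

7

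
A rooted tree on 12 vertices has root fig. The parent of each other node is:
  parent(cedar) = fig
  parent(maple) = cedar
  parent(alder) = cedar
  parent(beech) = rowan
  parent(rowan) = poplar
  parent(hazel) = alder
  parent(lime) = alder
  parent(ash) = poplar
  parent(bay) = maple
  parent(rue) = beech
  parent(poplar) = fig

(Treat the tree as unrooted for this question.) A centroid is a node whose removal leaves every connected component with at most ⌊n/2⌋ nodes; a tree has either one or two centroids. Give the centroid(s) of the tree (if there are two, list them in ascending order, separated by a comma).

Delete fig: the remaining components have sizes 6, 5. Max 6 ≤ 6, so fig is a centroid.
cedar is adjacent to fig and is also a centroid (the largest component after removing it is likewise 6).

cedar, fig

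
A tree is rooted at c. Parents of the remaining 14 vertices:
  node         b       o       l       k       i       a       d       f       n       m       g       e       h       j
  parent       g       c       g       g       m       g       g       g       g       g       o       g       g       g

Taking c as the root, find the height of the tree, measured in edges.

4

i sits deepest: c → o → g → m → i — 4 edges from the root.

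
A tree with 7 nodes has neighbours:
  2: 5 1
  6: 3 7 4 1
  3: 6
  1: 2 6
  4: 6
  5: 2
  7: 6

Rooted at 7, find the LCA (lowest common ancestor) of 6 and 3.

6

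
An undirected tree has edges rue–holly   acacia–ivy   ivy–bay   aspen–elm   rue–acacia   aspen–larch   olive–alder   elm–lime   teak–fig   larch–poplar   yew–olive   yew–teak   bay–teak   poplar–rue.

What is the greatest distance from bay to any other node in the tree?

Distances from bay peak at 8, attained at lime.
bay–ivy–acacia–rue–poplar–larch–aspen–elm–lime

8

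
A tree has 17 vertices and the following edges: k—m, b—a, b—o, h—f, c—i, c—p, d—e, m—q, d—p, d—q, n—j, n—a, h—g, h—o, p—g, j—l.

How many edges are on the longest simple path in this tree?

12

A longest path is l–j–n–a–b–o–h–g–p–d–q–m–k, with 12 edges.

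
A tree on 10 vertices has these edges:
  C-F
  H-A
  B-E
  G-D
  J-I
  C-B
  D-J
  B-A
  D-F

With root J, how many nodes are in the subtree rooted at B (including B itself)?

B's subtree: {B, A, E, H}, size 4.

4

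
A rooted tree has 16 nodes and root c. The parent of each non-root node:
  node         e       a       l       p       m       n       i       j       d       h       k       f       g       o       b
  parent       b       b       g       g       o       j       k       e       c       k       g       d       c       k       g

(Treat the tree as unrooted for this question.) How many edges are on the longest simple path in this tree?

Starting from n, a farthest node is m at distance 7.
One longest path: n-j-e-b-g-k-o-m.
So the diameter is 7.

7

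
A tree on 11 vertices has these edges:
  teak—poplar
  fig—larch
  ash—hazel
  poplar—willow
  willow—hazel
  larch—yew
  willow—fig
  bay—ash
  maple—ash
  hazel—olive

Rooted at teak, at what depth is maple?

teak – poplar – willow – hazel – ash – maple — 5 edges.

5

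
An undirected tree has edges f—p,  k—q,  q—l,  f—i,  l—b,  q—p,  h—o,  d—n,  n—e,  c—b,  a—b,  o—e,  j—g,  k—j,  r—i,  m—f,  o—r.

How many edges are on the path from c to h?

9

c – b – l – q – p – f – i – r – o – h: 9 edges.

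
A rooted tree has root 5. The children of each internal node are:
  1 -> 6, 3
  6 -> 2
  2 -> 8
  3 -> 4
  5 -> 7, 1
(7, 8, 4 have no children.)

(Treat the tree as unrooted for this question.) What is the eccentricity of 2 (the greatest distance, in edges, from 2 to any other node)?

The node farthest from 2 is 7 (4 also at distance 4), via 2–6–1–5–7 — 4 edges.

4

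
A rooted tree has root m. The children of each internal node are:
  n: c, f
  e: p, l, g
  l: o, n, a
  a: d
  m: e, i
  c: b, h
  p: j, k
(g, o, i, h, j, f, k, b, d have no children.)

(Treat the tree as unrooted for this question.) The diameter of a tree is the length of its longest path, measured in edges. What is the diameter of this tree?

Starting from b, a farthest node is i at distance 6.
One longest path: b-c-n-l-e-m-i.
So the diameter is 6.

6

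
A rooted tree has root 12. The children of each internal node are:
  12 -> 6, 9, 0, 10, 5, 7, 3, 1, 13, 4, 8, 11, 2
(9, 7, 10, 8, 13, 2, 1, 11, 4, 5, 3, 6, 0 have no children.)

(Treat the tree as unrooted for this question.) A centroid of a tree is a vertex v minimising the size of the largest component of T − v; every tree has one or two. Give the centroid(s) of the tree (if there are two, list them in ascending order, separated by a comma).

Delete 12: the remaining components have sizes 1, 1, 1, 1, 1, 1, 1, 1, 1, 1, 1, 1, 1. Max 1 ≤ 7, so 12 is a centroid.
Every other node leaves some component of size > 7, so the centroid is unique.

12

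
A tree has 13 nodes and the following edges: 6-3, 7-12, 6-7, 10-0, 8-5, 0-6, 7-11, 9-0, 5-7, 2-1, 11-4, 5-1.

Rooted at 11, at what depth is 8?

3

Path from 11 to 8: 11 → 7 → 5 → 8, which has 3 edges.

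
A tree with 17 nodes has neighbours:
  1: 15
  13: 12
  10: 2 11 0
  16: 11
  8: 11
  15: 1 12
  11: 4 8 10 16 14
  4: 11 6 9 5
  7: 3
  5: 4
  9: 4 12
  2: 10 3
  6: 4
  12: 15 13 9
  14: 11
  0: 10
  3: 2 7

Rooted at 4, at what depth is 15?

Path from 4 to 15: 4–9–12–15, which has 3 edges.

3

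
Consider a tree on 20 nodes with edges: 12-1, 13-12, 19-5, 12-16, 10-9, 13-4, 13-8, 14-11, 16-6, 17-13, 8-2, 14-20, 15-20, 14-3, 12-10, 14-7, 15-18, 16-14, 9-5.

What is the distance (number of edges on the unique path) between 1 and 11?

4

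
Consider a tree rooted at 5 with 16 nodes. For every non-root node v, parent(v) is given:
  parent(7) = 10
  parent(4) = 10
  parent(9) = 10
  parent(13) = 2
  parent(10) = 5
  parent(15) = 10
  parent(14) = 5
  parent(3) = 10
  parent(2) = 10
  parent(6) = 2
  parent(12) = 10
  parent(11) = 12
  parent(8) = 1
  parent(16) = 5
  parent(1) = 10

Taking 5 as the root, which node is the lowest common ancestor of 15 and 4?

Path 15→root: 15 10 5; path 4→root: 4 10 5.
First common node: 10.

10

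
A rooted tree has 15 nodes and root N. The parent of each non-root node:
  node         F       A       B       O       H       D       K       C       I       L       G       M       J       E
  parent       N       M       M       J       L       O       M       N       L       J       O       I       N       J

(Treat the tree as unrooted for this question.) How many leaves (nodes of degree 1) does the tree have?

9

The leaves are A, B, C, D, E, F, G, H, K.
That is 9 leaves.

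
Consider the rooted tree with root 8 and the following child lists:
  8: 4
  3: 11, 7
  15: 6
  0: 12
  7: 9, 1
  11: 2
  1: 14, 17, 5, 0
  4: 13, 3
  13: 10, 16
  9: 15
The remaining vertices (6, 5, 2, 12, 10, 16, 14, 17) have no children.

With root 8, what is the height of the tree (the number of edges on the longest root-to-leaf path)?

The longest root-to-leaf path is 8 → 4 → 3 → 7 → 9 → 15 → 6 (6 edges).

6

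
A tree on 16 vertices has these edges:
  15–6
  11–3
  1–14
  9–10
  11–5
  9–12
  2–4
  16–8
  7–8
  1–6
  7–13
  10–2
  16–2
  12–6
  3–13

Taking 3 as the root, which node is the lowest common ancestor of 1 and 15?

6

1's ancestor chain is 1, 6, 12, 9, 10, 2, 16, 8, 7, 13, 3 and 15's is 15, 6, 12, 9, 10, 2, 16, 8, 7, 13, 3; they first meet at 6.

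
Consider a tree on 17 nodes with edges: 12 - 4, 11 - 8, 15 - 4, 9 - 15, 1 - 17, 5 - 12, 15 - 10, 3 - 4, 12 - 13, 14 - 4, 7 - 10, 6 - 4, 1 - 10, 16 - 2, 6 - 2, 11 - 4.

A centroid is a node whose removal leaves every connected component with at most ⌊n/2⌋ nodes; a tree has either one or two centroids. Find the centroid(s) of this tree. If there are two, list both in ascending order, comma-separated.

4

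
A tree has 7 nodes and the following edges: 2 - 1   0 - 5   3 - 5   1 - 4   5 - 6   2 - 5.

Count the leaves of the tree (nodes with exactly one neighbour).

4

The leaves are 0, 3, 4, 6.
That is 4 leaves.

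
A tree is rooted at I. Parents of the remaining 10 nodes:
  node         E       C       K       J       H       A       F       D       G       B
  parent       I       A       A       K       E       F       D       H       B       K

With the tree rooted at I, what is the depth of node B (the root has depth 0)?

7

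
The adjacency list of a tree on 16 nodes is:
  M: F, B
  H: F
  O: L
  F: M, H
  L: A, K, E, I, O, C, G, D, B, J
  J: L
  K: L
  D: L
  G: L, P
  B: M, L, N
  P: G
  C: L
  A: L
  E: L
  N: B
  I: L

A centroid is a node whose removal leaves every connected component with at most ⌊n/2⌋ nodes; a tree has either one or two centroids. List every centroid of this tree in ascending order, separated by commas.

Delete L: the remaining components have sizes 5, 2, 1, 1, 1, 1, 1, 1, 1, 1. Max 5 ≤ 8, so L is a centroid.
Every other node leaves some component of size > 8, so the centroid is unique.

L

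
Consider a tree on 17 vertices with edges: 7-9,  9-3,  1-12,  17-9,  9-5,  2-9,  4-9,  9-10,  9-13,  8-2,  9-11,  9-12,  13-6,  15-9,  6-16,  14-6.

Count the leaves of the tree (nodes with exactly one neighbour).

The leaves are 1, 3, 4, 5, 7, 8, 10, 11, 14, 15, 16, 17.
That is 12 leaves.

12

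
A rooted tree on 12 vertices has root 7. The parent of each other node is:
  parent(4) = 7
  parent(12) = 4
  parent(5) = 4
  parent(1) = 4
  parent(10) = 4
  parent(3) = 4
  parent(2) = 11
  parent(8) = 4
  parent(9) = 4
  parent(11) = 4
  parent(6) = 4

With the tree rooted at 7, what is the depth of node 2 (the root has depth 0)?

Path from 7 to 2: 7 – 4 – 11 – 2, which has 3 edges.

3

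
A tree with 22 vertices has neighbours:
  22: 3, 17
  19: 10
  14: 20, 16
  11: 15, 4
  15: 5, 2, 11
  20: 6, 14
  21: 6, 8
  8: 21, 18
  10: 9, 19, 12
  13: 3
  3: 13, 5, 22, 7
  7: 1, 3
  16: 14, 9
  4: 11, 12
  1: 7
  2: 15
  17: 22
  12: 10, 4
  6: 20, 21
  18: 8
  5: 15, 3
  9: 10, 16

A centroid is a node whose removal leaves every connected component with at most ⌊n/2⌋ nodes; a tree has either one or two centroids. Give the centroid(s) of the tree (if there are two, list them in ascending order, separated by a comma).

4, 12

Delete 4: the remaining components have sizes 11, 10. Max 11 ≤ 11, so 4 is a centroid.
12 is adjacent to 4 and is also a centroid (the largest component after removing it is likewise 11).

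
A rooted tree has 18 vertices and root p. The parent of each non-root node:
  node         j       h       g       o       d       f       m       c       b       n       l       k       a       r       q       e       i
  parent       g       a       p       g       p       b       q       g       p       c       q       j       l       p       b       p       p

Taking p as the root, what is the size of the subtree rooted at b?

7

Descendants of b (including itself): b, q, f, m, l, a, h. That's 7.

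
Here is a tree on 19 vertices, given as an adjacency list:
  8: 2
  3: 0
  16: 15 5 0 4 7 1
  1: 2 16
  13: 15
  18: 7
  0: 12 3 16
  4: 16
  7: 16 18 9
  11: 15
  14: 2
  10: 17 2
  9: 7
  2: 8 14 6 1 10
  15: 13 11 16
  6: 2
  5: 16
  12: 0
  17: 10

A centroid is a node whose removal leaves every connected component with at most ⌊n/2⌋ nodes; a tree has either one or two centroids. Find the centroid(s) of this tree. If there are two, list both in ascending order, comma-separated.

Removing 16 splits the tree into components of sizes 7, 3, 3, 3, 1, 1; the largest is 7 ≤ ⌊19/2⌋ = 9.
No neighbour of 16 does as well, so 16 is the unique centroid.

16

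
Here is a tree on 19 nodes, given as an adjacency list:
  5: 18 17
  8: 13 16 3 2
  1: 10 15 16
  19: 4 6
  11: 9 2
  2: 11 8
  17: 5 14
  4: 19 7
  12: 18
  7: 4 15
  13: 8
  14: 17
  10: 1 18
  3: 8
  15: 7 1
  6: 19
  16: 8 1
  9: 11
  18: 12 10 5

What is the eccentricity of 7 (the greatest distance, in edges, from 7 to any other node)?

The node farthest from 7 is 14 (9 also at distance 7), via 7-15-1-10-18-5-17-14 — 7 edges.

7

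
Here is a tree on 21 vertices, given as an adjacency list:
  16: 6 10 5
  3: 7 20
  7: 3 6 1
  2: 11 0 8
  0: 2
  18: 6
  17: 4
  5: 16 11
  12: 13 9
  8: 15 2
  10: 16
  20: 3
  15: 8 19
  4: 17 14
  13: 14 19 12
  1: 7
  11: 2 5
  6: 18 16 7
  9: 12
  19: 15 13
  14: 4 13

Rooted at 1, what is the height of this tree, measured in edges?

13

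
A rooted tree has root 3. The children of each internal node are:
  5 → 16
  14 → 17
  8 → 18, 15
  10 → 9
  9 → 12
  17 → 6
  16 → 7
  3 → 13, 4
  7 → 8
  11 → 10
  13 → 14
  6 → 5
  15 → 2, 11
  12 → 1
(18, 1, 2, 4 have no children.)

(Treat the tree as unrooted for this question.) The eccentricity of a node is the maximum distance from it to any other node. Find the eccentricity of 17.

11

A farthest node from 17 is 1.
The path 17 – 6 – 5 – 16 – 7 – 8 – 15 – 11 – 10 – 9 – 12 – 1 has 11 edges.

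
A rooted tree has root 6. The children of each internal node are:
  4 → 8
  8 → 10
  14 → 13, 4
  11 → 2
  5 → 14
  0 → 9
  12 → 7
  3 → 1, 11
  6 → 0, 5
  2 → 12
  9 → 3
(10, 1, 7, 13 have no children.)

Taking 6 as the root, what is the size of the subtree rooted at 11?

The subtree rooted at 11 contains: 11, 2, 12, 7 — 4 nodes.

4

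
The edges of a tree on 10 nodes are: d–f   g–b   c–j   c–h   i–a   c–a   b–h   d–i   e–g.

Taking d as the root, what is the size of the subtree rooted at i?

The subtree rooted at i contains: i, a, c, j, h, b, g, e — 8 nodes.

8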